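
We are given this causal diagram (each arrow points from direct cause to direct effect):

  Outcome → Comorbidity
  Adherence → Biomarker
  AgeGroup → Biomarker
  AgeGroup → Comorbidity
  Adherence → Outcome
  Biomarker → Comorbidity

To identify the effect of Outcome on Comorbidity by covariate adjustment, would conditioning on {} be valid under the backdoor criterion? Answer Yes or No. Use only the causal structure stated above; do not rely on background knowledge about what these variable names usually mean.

No

Backdoor paths from Outcome to Comorbidity (paths whose first edge points into Outcome):
  P1: Outcome <- Adherence -> Biomarker <- AgeGroup -> Comorbidity
  P2: Outcome <- Adherence -> Biomarker -> Comorbidity
Condition 1 (no descendant of Outcome in the set): holds — descendants of Outcome are {Comorbidity}; none are in {}.
Condition 2 (every backdoor path blocked by {}):
  P1: blocked at collider Biomarker (neither it nor any descendant is in the conditioning set).
  P2: open — no interior node is in the conditioning set.
{} does not satisfy the backdoor criterion.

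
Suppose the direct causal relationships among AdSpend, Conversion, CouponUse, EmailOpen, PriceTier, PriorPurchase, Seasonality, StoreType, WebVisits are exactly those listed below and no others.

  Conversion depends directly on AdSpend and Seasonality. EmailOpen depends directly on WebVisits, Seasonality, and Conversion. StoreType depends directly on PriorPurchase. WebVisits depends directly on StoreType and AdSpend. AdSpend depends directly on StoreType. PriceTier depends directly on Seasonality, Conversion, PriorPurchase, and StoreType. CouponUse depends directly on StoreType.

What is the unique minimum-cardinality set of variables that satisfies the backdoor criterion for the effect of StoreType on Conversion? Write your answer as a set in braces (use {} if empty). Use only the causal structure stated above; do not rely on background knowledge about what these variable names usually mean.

{}

Variables eligible for adjustment (non-descendants of StoreType, excluding StoreType and Conversion): {PriorPurchase, Seasonality}.
Backdoor paths from StoreType to Conversion:
  P1: StoreType <- PriorPurchase -> PriceTier <- Seasonality -> Conversion
  P2: StoreType <- PriorPurchase -> PriceTier <- Seasonality -> EmailOpen <- WebVisits <- AdSpend -> Conversion
  P3: StoreType <- PriorPurchase -> PriceTier <- Seasonality -> EmailOpen <- Conversion
  P4: StoreType <- PriorPurchase -> PriceTier <- Conversion
Each backdoor path contains an unconditioned collider, so every path is already blocked with the empty conditioning set:
  P1: blocked at collider PriceTier (neither it nor any descendant is in the conditioning set).
  P2: blocked at collider PriceTier (neither it nor any descendant is in the conditioning set).
  P3: blocked at collider PriceTier (neither it nor any descendant is in the conditioning set).
  P4: blocked at collider PriceTier (neither it nor any descendant is in the conditioning set).
The empty set is therefore the unique smallest valid set.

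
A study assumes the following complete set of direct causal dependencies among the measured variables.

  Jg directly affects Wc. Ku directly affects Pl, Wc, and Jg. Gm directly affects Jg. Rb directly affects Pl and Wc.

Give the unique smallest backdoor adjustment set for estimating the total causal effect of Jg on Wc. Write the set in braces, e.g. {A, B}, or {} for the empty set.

{Ku}

Variables eligible for adjustment (non-descendants of Jg, excluding Jg and Wc): {Gm, Ku, Pl, Rb}.
Backdoor paths from Jg to Wc:
  P1: Jg <- Ku -> Pl <- Rb -> Wc
  P2: Jg <- Ku -> Wc
The empty set is not sufficient: P2 (Jg <- Ku -> Wc) has no collider blocking it and no conditioned non-collider, so it is open.
Try {Ku}:
  P1: blocked at fork node Ku ∈ conditioning set.
  P2: blocked at fork node Ku ∈ conditioning set.
{Ku} contains no descendant of Jg and blocks every backdoor path.
No other singleton works — e.g. {Rb} leaves P2 open — so {Ku} is the unique smallest valid adjustment set.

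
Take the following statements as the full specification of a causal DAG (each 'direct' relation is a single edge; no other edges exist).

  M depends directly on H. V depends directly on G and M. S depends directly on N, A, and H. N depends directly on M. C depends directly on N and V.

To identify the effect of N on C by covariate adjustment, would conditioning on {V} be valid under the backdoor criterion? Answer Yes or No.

Backdoor paths from N to C (paths whose first edge points into N):
  P1: N <- M -> V -> C
Condition 1 (no descendant of N in the set): holds — descendants of N are {C, S}; none are in {V}.
Condition 2 (every backdoor path blocked by {V}):
  P1: blocked at chain node V ∈ conditioning set.
{V} satisfies the backdoor criterion.

Yes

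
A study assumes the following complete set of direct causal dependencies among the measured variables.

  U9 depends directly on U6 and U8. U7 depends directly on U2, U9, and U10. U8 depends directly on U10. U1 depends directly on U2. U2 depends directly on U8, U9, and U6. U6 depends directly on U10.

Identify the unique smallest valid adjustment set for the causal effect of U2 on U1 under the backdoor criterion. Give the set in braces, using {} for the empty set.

{}

Variables eligible for adjustment (non-descendants of U2, excluding U2 and U1): {U10, U6, U8, U9}.
Backdoor paths from U2 to U1:
  (none)
With no backdoor paths the empty set already satisfies the criterion, and it is trivially minimal.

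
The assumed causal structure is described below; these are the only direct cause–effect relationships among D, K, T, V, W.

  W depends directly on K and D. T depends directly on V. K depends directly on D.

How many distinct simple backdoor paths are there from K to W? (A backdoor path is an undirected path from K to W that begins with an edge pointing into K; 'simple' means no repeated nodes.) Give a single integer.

A backdoor path from K to W is any simple undirected path whose first edge points into K (i.e. leaves K via a parent).
Parents of K: {D}.
Enumerating:
  P1: K <- D -> W
That exhausts the simple backdoor paths. Count: 1.

1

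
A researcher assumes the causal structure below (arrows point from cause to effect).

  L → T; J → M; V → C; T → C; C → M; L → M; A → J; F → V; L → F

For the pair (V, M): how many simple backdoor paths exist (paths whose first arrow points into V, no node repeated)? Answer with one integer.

2

A backdoor path from V to M is any simple undirected path whose first edge points into V (i.e. leaves V via a parent).
Parents of V: {F}.
Enumerating:
  P1: V <- F <- L -> T -> C -> M
  P2: V <- F <- L -> M
That exhausts the simple backdoor paths. Count: 2.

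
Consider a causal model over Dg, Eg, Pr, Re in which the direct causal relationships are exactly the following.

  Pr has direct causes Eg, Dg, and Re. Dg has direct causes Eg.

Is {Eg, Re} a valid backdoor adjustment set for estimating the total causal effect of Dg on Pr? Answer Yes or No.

Yes

Backdoor paths from Dg to Pr (paths whose first edge points into Dg):
  P1: Dg <- Eg -> Pr
Condition 1 (no descendant of Dg in the set): holds — descendants of Dg are {Pr}; none are in {Eg, Re}.
Condition 2 (every backdoor path blocked by {Eg, Re}):
  P1: blocked at fork node Eg ∈ conditioning set.
{Eg, Re} satisfies the backdoor criterion.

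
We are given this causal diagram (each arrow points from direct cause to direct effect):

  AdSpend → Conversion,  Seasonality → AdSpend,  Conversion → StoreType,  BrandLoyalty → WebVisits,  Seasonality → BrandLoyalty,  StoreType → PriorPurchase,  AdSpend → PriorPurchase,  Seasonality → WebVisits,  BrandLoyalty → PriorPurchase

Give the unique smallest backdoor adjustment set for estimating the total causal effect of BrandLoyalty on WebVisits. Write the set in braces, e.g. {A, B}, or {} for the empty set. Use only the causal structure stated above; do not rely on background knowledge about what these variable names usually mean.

Variables eligible for adjustment (non-descendants of BrandLoyalty, excluding BrandLoyalty and WebVisits): {AdSpend, Conversion, Seasonality, StoreType}.
Backdoor paths from BrandLoyalty to WebVisits:
  P1: BrandLoyalty <- Seasonality -> WebVisits
The empty set is not sufficient: P1 (BrandLoyalty <- Seasonality -> WebVisits) has no collider blocking it and no conditioned non-collider, so it is open.
Try {Seasonality}:
  P1: blocked at fork node Seasonality ∈ conditioning set.
{Seasonality} contains no descendant of BrandLoyalty and blocks every backdoor path.
No other singleton works — e.g. {AdSpend} leaves P1 open — so {Seasonality} is the unique smallest valid adjustment set.

{Seasonality}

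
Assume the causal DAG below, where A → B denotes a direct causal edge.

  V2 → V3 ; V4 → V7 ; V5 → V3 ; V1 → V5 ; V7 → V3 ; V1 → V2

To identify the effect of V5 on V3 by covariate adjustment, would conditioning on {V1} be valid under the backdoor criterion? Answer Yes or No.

Backdoor paths from V5 to V3 (paths whose first edge points into V5):
  P1: V5 <- V1 -> V2 -> V3
Condition 1 (no descendant of V5 in the set): holds — descendants of V5 are {V3}; none are in {V1}.
Condition 2 (every backdoor path blocked by {V1}):
  P1: blocked at fork node V1 ∈ conditioning set.
{V1} satisfies the backdoor criterion.

Yes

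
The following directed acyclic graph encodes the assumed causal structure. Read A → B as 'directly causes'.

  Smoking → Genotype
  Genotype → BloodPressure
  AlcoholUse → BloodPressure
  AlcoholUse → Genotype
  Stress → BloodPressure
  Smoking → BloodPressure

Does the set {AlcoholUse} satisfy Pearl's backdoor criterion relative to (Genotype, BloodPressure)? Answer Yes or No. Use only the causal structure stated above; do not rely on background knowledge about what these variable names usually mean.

Backdoor paths from Genotype to BloodPressure (paths whose first edge points into Genotype):
  P1: Genotype <- Smoking -> BloodPressure
  P2: Genotype <- AlcoholUse -> BloodPressure
Condition 1 (no descendant of Genotype in the set): holds — descendants of Genotype are {BloodPressure}; none are in {AlcoholUse}.
Condition 2 (every backdoor path blocked by {AlcoholUse}):
  P1: open — no interior node is in the conditioning set.
  P2: blocked at fork node AlcoholUse ∈ conditioning set.
{AlcoholUse} does not satisfy the backdoor criterion.

No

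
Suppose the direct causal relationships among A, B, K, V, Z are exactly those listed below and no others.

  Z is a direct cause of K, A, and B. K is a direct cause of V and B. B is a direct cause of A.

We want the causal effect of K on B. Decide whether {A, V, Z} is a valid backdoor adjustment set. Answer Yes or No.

No

Backdoor paths from K to B (paths whose first edge points into K):
  P1: K <- Z -> B
  P2: K <- Z -> A <- B
Condition 1 (no descendant of K in the set): FAILS — A and V are descendants of K.
Condition 2 (every backdoor path blocked by {A, V, Z}):
  P1: blocked at fork node Z ∈ conditioning set.
  P2: blocked at fork node Z ∈ conditioning set.
{A, V, Z} does not satisfy the backdoor criterion.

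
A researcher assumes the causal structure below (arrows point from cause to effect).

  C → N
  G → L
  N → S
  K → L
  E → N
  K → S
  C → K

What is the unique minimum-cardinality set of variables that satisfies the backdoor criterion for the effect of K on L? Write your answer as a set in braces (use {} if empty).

{}

Variables eligible for adjustment (non-descendants of K, excluding K and L): {C, E, G, N}.
Backdoor paths from K to L:
  (none)
With no backdoor paths the empty set already satisfies the criterion, and it is trivially minimal.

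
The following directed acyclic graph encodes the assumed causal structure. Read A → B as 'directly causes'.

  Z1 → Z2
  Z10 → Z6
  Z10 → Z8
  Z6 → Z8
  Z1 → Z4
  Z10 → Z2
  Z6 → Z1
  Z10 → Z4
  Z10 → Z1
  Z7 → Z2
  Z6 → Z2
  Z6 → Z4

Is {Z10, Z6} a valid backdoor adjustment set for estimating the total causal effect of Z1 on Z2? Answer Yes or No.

Backdoor paths from Z1 to Z2 (paths whose first edge points into Z1):
  P1: Z1 <- Z10 -> Z6 -> Z2
  P2: Z1 <- Z10 -> Z4 <- Z6 -> Z2
  P3: Z1 <- Z10 -> Z2
  P4: Z1 <- Z10 -> Z8 <- Z6 -> Z2
  P5: Z1 <- Z6 <- Z10 -> Z2
  P6: Z1 <- Z6 -> Z4 <- Z10 -> Z2
  P7: Z1 <- Z6 -> Z2
  P8: Z1 <- Z6 -> Z8 <- Z10 -> Z2
Condition 1 (no descendant of Z1 in the set): holds — descendants of Z1 are {Z2, Z4}; none are in {Z10, Z6}.
Condition 2 (every backdoor path blocked by {Z10, Z6}):
  P1: blocked at fork node Z10 ∈ conditioning set.
  P2: blocked at fork node Z10 ∈ conditioning set.
  P3: blocked at fork node Z10 ∈ conditioning set.
  P4: blocked at fork node Z10 ∈ conditioning set.
  P5: blocked at chain node Z6 ∈ conditioning set.
  P6: blocked at fork node Z6 ∈ conditioning set.
  P7: blocked at fork node Z6 ∈ conditioning set.
  P8: blocked at fork node Z6 ∈ conditioning set.
{Z10, Z6} satisfies the backdoor criterion.

Yes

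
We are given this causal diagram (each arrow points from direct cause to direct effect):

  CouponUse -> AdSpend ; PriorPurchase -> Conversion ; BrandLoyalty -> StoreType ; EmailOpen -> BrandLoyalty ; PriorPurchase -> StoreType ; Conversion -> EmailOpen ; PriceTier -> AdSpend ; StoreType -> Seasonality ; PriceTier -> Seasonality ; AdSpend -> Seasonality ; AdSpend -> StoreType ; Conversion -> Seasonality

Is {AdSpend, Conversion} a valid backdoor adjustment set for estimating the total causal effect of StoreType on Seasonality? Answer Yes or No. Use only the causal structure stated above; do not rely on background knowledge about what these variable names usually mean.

Yes

Backdoor paths from StoreType to Seasonality (paths whose first edge points into StoreType):
  P1: StoreType <- PriorPurchase -> Conversion -> Seasonality
  P2: StoreType <- BrandLoyalty <- EmailOpen <- Conversion -> Seasonality
  P3: StoreType <- AdSpend <- PriceTier -> Seasonality
  P4: StoreType <- AdSpend -> Seasonality
Condition 1 (no descendant of StoreType in the set): holds — descendants of StoreType are {Seasonality}; none are in {AdSpend, Conversion}.
Condition 2 (every backdoor path blocked by {AdSpend, Conversion}):
  P1: blocked at chain node Conversion ∈ conditioning set.
  P2: blocked at fork node Conversion ∈ conditioning set.
  P3: blocked at chain node AdSpend ∈ conditioning set.
  P4: blocked at fork node AdSpend ∈ conditioning set.
{AdSpend, Conversion} satisfies the backdoor criterion.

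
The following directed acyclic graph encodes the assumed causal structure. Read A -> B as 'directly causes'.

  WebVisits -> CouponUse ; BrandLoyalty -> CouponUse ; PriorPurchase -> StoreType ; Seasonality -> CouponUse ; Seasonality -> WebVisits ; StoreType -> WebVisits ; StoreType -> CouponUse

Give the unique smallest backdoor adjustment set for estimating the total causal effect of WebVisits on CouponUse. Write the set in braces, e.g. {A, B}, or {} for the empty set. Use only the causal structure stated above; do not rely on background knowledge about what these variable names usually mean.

{Seasonality, StoreType}

Variables eligible for adjustment (non-descendants of WebVisits, excluding WebVisits and CouponUse): {BrandLoyalty, PriorPurchase, Seasonality, StoreType}.
Backdoor paths from WebVisits to CouponUse:
  P1: WebVisits <- StoreType -> CouponUse
  P2: WebVisits <- Seasonality -> CouponUse
The empty set is not sufficient: P1 (WebVisits <- StoreType -> CouponUse) has no collider blocking it and no conditioned non-collider, so it is open.
Try {Seasonality, StoreType}:
  P1: blocked at fork node StoreType ∈ conditioning set.
  P2: blocked at fork node Seasonality ∈ conditioning set.
{Seasonality, StoreType} contains no descendant of WebVisits and blocks every backdoor path.
Every element of {Seasonality, StoreType} is needed (dropping Seasonality leaves P2 open; dropping StoreType leaves P1 open), so no proper subset is valid.
Among all size-2 subsets of the eligible variables, only {Seasonality, StoreType} blocks every backdoor path, so it is the unique smallest valid adjustment set.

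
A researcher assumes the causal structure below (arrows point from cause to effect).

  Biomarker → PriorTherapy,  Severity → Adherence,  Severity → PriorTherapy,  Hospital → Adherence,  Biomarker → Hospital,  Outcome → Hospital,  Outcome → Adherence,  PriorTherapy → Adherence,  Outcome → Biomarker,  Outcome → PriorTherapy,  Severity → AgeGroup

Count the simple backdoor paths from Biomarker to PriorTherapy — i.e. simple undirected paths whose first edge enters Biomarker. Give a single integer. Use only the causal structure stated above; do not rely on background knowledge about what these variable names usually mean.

A backdoor path from Biomarker to PriorTherapy is any simple undirected path whose first edge points into Biomarker (i.e. leaves Biomarker via a parent).
Parents of Biomarker: {Outcome}.
Enumerating:
  P1: Biomarker <- Outcome -> PriorTherapy
  P2: Biomarker <- Outcome -> Hospital -> Adherence <- Severity -> PriorTherapy
  P3: Biomarker <- Outcome -> Hospital -> Adherence <- PriorTherapy
  P4: Biomarker <- Outcome -> Adherence <- Severity -> PriorTherapy
  P5: Biomarker <- Outcome -> Adherence <- PriorTherapy
That exhausts the simple backdoor paths. Count: 5.

5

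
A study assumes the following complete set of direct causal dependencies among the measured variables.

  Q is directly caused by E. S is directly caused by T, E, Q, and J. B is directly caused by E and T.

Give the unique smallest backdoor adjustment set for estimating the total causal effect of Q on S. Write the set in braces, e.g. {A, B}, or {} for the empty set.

Variables eligible for adjustment (non-descendants of Q, excluding Q and S): {B, E, J, T}.
Backdoor paths from Q to S:
  P1: Q <- E -> B <- T -> S
  P2: Q <- E -> S
The empty set is not sufficient: P2 (Q <- E -> S) has no collider blocking it and no conditioned non-collider, so it is open.
Try {E}:
  P1: blocked at fork node E ∈ conditioning set.
  P2: blocked at fork node E ∈ conditioning set.
{E} contains no descendant of Q and blocks every backdoor path.
No other singleton works — e.g. {J} leaves P2 open — so {E} is the unique smallest valid adjustment set.

{E}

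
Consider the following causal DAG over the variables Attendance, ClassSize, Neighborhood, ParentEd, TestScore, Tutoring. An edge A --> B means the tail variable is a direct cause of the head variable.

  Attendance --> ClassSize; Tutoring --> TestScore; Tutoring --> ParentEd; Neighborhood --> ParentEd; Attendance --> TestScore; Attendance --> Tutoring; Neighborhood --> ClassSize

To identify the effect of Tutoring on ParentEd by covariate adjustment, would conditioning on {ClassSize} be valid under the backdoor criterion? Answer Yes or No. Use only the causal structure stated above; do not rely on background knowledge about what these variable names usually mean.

Backdoor paths from Tutoring to ParentEd (paths whose first edge points into Tutoring):
  P1: Tutoring <- Attendance -> ClassSize <- Neighborhood -> ParentEd
Condition 1 (no descendant of Tutoring in the set): holds — descendants of Tutoring are {ParentEd, TestScore}; none are in {ClassSize}.
Condition 2 (every backdoor path blocked by {ClassSize}):
  P1: open — collider(s) ClassSize are conditioned on (or have a conditioned descendant) and no non-collider on the path is in the set.
{ClassSize} does not satisfy the backdoor criterion.

No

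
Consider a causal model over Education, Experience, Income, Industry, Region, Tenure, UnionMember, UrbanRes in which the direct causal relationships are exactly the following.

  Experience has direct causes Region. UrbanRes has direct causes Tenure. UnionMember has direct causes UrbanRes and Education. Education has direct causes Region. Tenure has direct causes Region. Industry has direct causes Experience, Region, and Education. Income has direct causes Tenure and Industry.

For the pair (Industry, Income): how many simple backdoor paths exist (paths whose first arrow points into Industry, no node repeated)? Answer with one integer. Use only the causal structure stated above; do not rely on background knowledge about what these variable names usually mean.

6

A backdoor path from Industry to Income is any simple undirected path whose first edge points into Industry (i.e. leaves Industry via a parent).
Parents of Industry: {Education, Experience, Region}.
Enumerating:
  P1: Industry <- Region -> Tenure -> Income
  P2: Industry <- Region -> Education -> UnionMember <- UrbanRes <- Tenure -> Income
  P3: Industry <- Experience <- Region -> Tenure -> Income
  P4: Industry <- Experience <- Region -> Education -> UnionMember <- UrbanRes <- Tenure -> Income
  P5: Industry <- Education <- Region -> Tenure -> Income
  P6: Industry <- Education -> UnionMember <- UrbanRes <- Tenure -> Income
That exhausts the simple backdoor paths. Count: 6.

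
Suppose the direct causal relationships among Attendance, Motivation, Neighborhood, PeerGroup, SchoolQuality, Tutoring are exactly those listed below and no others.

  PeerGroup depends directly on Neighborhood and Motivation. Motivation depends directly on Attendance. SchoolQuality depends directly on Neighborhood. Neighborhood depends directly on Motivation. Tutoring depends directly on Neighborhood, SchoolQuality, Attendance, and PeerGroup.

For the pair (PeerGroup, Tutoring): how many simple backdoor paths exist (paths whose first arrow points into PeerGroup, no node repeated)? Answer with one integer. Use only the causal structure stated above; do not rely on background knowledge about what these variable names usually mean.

6

A backdoor path from PeerGroup to Tutoring is any simple undirected path whose first edge points into PeerGroup (i.e. leaves PeerGroup via a parent).
Parents of PeerGroup: {Motivation, Neighborhood}.
Enumerating:
  P1: PeerGroup <- Motivation <- Attendance -> Tutoring
  P2: PeerGroup <- Motivation -> Neighborhood -> SchoolQuality -> Tutoring
  P3: PeerGroup <- Motivation -> Neighborhood -> Tutoring
  P4: PeerGroup <- Neighborhood <- Motivation <- Attendance -> Tutoring
  P5: PeerGroup <- Neighborhood -> SchoolQuality -> Tutoring
  P6: PeerGroup <- Neighborhood -> Tutoring
That exhausts the simple backdoor paths. Count: 6.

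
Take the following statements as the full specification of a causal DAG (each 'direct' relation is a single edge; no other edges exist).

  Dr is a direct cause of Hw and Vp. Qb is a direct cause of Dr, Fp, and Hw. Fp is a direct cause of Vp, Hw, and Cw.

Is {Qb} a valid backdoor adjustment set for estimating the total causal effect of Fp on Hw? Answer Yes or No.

Backdoor paths from Fp to Hw (paths whose first edge points into Fp):
  P1: Fp <- Qb -> Dr -> Hw
  P2: Fp <- Qb -> Hw
Condition 1 (no descendant of Fp in the set): holds — descendants of Fp are {Cw, Hw, Vp}; none are in {Qb}.
Condition 2 (every backdoor path blocked by {Qb}):
  P1: blocked at fork node Qb ∈ conditioning set.
  P2: blocked at fork node Qb ∈ conditioning set.
{Qb} satisfies the backdoor criterion.

Yes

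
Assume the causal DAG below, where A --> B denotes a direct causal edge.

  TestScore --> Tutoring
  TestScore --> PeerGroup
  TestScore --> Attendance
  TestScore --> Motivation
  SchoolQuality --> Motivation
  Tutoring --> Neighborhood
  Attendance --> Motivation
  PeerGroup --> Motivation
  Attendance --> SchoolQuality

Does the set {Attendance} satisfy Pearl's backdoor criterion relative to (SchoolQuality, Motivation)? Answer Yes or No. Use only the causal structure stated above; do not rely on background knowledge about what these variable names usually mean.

Backdoor paths from SchoolQuality to Motivation (paths whose first edge points into SchoolQuality):
  P1: SchoolQuality <- Attendance <- TestScore -> PeerGroup -> Motivation
  P2: SchoolQuality <- Attendance <- TestScore -> Motivation
  P3: SchoolQuality <- Attendance -> Motivation
Condition 1 (no descendant of SchoolQuality in the set): holds — descendants of SchoolQuality are {Motivation}; none are in {Attendance}.
Condition 2 (every backdoor path blocked by {Attendance}):
  P1: blocked at chain node Attendance ∈ conditioning set.
  P2: blocked at chain node Attendance ∈ conditioning set.
  P3: blocked at fork node Attendance ∈ conditioning set.
{Attendance} satisfies the backdoor criterion.

Yes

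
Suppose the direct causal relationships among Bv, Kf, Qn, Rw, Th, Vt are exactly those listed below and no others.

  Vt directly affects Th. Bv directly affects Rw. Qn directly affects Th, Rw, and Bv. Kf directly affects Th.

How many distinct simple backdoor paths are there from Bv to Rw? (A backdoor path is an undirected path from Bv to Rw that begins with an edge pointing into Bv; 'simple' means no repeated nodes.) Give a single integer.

A backdoor path from Bv to Rw is any simple undirected path whose first edge points into Bv (i.e. leaves Bv via a parent).
Parents of Bv: {Qn}.
Enumerating:
  P1: Bv <- Qn -> Rw
That exhausts the simple backdoor paths. Count: 1.

1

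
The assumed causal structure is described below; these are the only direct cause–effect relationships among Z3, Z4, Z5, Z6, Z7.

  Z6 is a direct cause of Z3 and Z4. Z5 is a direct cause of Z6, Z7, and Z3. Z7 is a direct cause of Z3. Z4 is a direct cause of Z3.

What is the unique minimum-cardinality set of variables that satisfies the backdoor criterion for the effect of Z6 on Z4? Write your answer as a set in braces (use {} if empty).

{}

Variables eligible for adjustment (non-descendants of Z6, excluding Z6 and Z4): {Z5, Z7}.
Backdoor paths from Z6 to Z4:
  P1: Z6 <- Z5 -> Z7 -> Z3 <- Z4
  P2: Z6 <- Z5 -> Z3 <- Z4
Each backdoor path contains an unconditioned collider, so every path is already blocked with the empty conditioning set:
  P1: blocked at collider Z3 (neither it nor any descendant is in the conditioning set).
  P2: blocked at collider Z3 (neither it nor any descendant is in the conditioning set).
The empty set is therefore the unique smallest valid set.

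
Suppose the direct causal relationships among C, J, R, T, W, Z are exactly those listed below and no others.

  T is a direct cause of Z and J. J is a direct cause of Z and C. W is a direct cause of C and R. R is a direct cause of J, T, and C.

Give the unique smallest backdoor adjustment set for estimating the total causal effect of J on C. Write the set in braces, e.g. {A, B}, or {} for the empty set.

Variables eligible for adjustment (non-descendants of J, excluding J and C): {R, T, W}.
Backdoor paths from J to C:
  P1: J <- R <- W -> C
  P2: J <- R -> C
  P3: J <- T <- R <- W -> C
  P4: J <- T <- R -> C
The empty set is not sufficient: P1 (J <- R <- W -> C) has no collider blocking it and no conditioned non-collider, so it is open.
Try {R}:
  P1: blocked at chain node R ∈ conditioning set.
  P2: blocked at fork node R ∈ conditioning set.
  P3: blocked at chain node R ∈ conditioning set.
  P4: blocked at fork node R ∈ conditioning set.
{R} contains no descendant of J and blocks every backdoor path.
No other singleton works — e.g. {W} leaves P2 open — so {R} is the unique smallest valid adjustment set.

{R}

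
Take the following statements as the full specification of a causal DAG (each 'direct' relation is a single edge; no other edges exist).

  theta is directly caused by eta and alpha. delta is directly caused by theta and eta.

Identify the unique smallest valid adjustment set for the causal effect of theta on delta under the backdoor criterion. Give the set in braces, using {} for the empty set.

{eta}

Variables eligible for adjustment (non-descendants of theta, excluding theta and delta): {alpha, eta}.
Backdoor paths from theta to delta:
  P1: theta <- eta -> delta
The empty set is not sufficient: P1 (theta <- eta -> delta) has no collider blocking it and no conditioned non-collider, so it is open.
Try {eta}:
  P1: blocked at fork node eta ∈ conditioning set.
{eta} contains no descendant of theta and blocks every backdoor path.
No other singleton works — e.g. {alpha} leaves P1 open — so {eta} is the unique smallest valid adjustment set.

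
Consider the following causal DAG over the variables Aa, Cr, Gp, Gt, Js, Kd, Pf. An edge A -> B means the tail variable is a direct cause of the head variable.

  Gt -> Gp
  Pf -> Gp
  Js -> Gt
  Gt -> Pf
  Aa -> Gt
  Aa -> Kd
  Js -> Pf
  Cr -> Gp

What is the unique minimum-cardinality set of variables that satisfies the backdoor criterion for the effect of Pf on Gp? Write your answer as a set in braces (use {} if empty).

Variables eligible for adjustment (non-descendants of Pf, excluding Pf and Gp): {Aa, Cr, Gt, Js, Kd}.
Backdoor paths from Pf to Gp:
  P1: Pf <- Js -> Gt -> Gp
  P2: Pf <- Gt -> Gp
The empty set is not sufficient: P1 (Pf <- Js -> Gt -> Gp) has no collider blocking it and no conditioned non-collider, so it is open.
Try {Gt}:
  P1: blocked at chain node Gt ∈ conditioning set.
  P2: blocked at fork node Gt ∈ conditioning set.
{Gt} contains no descendant of Pf and blocks every backdoor path.
No other singleton works — e.g. {Cr} leaves P1 open — so {Gt} is the unique smallest valid adjustment set.

{Gt}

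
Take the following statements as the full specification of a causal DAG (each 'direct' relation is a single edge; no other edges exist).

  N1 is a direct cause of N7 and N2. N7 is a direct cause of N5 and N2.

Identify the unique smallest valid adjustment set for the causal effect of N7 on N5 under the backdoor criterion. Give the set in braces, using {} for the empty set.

{}

Variables eligible for adjustment (non-descendants of N7, excluding N7 and N5): {N1}.
Backdoor paths from N7 to N5:
  (none)
With no backdoor paths the empty set already satisfies the criterion, and it is trivially minimal.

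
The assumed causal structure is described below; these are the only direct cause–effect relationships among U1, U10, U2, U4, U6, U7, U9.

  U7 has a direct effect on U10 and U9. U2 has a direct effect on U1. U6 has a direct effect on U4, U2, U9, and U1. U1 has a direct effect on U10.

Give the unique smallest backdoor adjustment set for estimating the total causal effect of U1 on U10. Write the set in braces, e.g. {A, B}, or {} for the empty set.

Variables eligible for adjustment (non-descendants of U1, excluding U1 and U10): {U2, U4, U6, U7, U9}.
Backdoor paths from U1 to U10:
  P1: U1 <- U6 -> U9 <- U7 -> U10
  P2: U1 <- U2 <- U6 -> U9 <- U7 -> U10
Each backdoor path contains an unconditioned collider, so every path is already blocked with the empty conditioning set:
  P1: blocked at collider U9 (neither it nor any descendant is in the conditioning set).
  P2: blocked at collider U9 (neither it nor any descendant is in the conditioning set).
The empty set is therefore the unique smallest valid set.

{}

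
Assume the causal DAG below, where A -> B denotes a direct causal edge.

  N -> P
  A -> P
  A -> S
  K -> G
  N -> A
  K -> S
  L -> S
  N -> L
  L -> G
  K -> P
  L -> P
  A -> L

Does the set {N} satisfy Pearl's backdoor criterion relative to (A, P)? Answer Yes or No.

Backdoor paths from A to P (paths whose first edge points into A):
  P1: A <- N -> L -> P
  P2: A <- N -> L -> S <- K -> P
  P3: A <- N -> L -> G <- K -> P
  P4: A <- N -> P
Condition 1 (no descendant of A in the set): holds — descendants of A are {G, L, P, S}; none are in {N}.
Condition 2 (every backdoor path blocked by {N}):
  P1: blocked at fork node N ∈ conditioning set.
  P2: blocked at fork node N ∈ conditioning set.
  P3: blocked at fork node N ∈ conditioning set.
  P4: blocked at fork node N ∈ conditioning set.
{N} satisfies the backdoor criterion.

Yes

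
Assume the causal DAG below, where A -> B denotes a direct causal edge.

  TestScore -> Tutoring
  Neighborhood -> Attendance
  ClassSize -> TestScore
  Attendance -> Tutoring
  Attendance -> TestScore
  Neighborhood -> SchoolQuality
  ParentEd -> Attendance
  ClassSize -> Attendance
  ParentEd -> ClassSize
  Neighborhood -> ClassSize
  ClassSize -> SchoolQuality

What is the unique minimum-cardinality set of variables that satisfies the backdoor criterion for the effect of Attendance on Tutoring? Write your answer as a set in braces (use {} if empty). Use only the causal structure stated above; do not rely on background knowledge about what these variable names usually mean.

Variables eligible for adjustment (non-descendants of Attendance, excluding Attendance and Tutoring): {ClassSize, Neighborhood, ParentEd, SchoolQuality}.
Backdoor paths from Attendance to Tutoring:
  P1: Attendance <- ParentEd -> ClassSize -> TestScore -> Tutoring
  P2: Attendance <- Neighborhood -> ClassSize -> TestScore -> Tutoring
  P3: Attendance <- Neighborhood -> SchoolQuality <- ClassSize -> TestScore -> Tutoring
  P4: Attendance <- ClassSize -> TestScore -> Tutoring
The empty set is not sufficient: P1 (Attendance <- ParentEd -> ClassSize -> TestScore -> Tutoring) has no collider blocking it and no conditioned non-collider, so it is open.
Try {ClassSize}:
  P1: blocked at chain node ClassSize ∈ conditioning set.
  P2: blocked at chain node ClassSize ∈ conditioning set.
  P3: blocked at collider SchoolQuality (neither it nor any descendant is in the conditioning set).
  P4: blocked at fork node ClassSize ∈ conditioning set.
{ClassSize} contains no descendant of Attendance and blocks every backdoor path.
No other singleton works — e.g. {ParentEd} leaves P2 open — so {ClassSize} is the unique smallest valid adjustment set.

{ClassSize}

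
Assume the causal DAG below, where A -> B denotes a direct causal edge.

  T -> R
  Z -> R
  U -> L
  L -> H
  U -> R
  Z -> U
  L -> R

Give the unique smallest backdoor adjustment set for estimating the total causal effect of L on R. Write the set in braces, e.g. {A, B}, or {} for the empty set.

{U}

Variables eligible for adjustment (non-descendants of L, excluding L and R): {T, U, Z}.
Backdoor paths from L to R:
  P1: L <- U <- Z -> R
  P2: L <- U -> R
The empty set is not sufficient: P1 (L <- U <- Z -> R) has no collider blocking it and no conditioned non-collider, so it is open.
Try {U}:
  P1: blocked at chain node U ∈ conditioning set.
  P2: blocked at fork node U ∈ conditioning set.
{U} contains no descendant of L and blocks every backdoor path.
No other singleton works — e.g. {Z} leaves P2 open — so {U} is the unique smallest valid adjustment set.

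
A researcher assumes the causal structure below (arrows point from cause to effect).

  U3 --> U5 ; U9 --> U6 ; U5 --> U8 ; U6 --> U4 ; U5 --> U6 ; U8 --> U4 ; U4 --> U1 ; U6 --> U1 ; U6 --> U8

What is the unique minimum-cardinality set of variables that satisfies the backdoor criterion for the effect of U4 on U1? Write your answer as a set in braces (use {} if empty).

{U6}

Variables eligible for adjustment (non-descendants of U4, excluding U4 and U1): {U3, U5, U6, U8, U9}.
Backdoor paths from U4 to U1:
  P1: U4 <- U6 -> U1
  P2: U4 <- U8 <- U5 -> U6 -> U1
  P3: U4 <- U8 <- U6 -> U1
The empty set is not sufficient: P1 (U4 <- U6 -> U1) has no collider blocking it and no conditioned non-collider, so it is open.
Try {U6}:
  P1: blocked at fork node U6 ∈ conditioning set.
  P2: blocked at chain node U6 ∈ conditioning set.
  P3: blocked at fork node U6 ∈ conditioning set.
{U6} contains no descendant of U4 and blocks every backdoor path.
No other singleton works — e.g. {U9} leaves P1 open — so {U6} is the unique smallest valid adjustment set.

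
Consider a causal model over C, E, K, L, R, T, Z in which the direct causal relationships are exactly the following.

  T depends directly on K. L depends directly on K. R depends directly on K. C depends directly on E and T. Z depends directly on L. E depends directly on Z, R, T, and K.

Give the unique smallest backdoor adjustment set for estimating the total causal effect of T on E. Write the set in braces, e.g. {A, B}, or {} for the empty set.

Variables eligible for adjustment (non-descendants of T, excluding T and E): {K, L, R, Z}.
Backdoor paths from T to E:
  P1: T <- K -> L -> Z -> E
  P2: T <- K -> R -> E
  P3: T <- K -> E
The empty set is not sufficient: P1 (T <- K -> L -> Z -> E) has no collider blocking it and no conditioned non-collider, so it is open.
Try {K}:
  P1: blocked at fork node K ∈ conditioning set.
  P2: blocked at fork node K ∈ conditioning set.
  P3: blocked at fork node K ∈ conditioning set.
{K} contains no descendant of T and blocks every backdoor path.
No other singleton works — e.g. {L} leaves P2 open — so {K} is the unique smallest valid adjustment set.

{K}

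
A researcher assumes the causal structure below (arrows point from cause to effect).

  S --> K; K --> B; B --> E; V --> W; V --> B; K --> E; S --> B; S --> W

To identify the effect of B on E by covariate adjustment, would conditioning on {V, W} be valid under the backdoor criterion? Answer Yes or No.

Backdoor paths from B to E (paths whose first edge points into B):
  P1: B <- V -> W <- S -> K -> E
  P2: B <- S -> K -> E
  P3: B <- K -> E
Condition 1 (no descendant of B in the set): holds — descendants of B are {E}; none are in {V, W}.
Condition 2 (every backdoor path blocked by {V, W}):
  P1: blocked at fork node V ∈ conditioning set.
  P2: open — no interior node is in the conditioning set.
  P3: open — no interior node is in the conditioning set.
{V, W} does not satisfy the backdoor criterion.

No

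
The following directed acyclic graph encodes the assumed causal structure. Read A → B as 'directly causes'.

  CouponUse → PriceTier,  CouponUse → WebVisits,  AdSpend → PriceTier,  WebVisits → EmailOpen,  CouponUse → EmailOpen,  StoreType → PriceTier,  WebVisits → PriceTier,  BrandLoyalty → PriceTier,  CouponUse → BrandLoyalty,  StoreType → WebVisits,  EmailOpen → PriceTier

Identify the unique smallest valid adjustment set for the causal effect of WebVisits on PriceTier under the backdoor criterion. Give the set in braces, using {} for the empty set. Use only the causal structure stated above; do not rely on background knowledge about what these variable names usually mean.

Variables eligible for adjustment (non-descendants of WebVisits, excluding WebVisits and PriceTier): {AdSpend, BrandLoyalty, CouponUse, StoreType}.
Backdoor paths from WebVisits to PriceTier:
  P1: WebVisits <- CouponUse -> BrandLoyalty -> PriceTier
  P2: WebVisits <- CouponUse -> EmailOpen -> PriceTier
  P3: WebVisits <- CouponUse -> PriceTier
  P4: WebVisits <- StoreType -> PriceTier
The empty set is not sufficient: P1 (WebVisits <- CouponUse -> BrandLoyalty -> PriceTier) has no collider blocking it and no conditioned non-collider, so it is open.
Try {CouponUse, StoreType}:
  P1: blocked at fork node CouponUse ∈ conditioning set.
  P2: blocked at fork node CouponUse ∈ conditioning set.
  P3: blocked at fork node CouponUse ∈ conditioning set.
  P4: blocked at fork node StoreType ∈ conditioning set.
{CouponUse, StoreType} contains no descendant of WebVisits and blocks every backdoor path.
Every element of {CouponUse, StoreType} is needed (dropping CouponUse leaves P1 open; dropping StoreType leaves P4 open), so no proper subset is valid.
Among all size-2 subsets of the eligible variables, only {CouponUse, StoreType} blocks every backdoor path, so it is the unique smallest valid adjustment set.

{CouponUse, StoreType}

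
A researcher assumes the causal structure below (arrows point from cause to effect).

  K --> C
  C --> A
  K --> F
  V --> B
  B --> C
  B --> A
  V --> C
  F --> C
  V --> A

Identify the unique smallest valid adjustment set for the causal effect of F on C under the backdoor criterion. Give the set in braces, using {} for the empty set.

Variables eligible for adjustment (non-descendants of F, excluding F and C): {B, K, V}.
Backdoor paths from F to C:
  P1: F <- K -> C
The empty set is not sufficient: P1 (F <- K -> C) has no collider blocking it and no conditioned non-collider, so it is open.
Try {K}:
  P1: blocked at fork node K ∈ conditioning set.
{K} contains no descendant of F and blocks every backdoor path.
No other singleton works — e.g. {V} leaves P1 open — so {K} is the unique smallest valid adjustment set.

{K}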